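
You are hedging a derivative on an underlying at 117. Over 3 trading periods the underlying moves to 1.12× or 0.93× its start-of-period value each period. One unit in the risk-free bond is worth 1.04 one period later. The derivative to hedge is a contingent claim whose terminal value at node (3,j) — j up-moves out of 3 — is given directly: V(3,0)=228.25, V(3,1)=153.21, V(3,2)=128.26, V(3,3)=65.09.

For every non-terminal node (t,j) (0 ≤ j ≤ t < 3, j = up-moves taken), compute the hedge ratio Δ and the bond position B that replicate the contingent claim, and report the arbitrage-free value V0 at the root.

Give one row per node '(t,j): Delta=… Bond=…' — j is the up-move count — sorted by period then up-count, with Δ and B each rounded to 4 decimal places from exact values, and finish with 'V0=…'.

Risk-neutral probability p* = (R−d)/(u−d) = (1.04−0.93)/(1.12−0.93) = 0.5789.
At expiry t=3: V(3,0)=228.2500, V(3,1)=153.2100, V(3,2)=128.2600, V(3,3)=65.0900
  t=2,j=0: stock 101.1933 → up 113.3365 (V=153.2100), down 94.1098 (V=228.2500). Price 177.6979; hedge Δ=-3.9029, bond B=572.6452.
  t=2,j=1: stock 121.8672 → up 136.4913 (V=128.2600), down 113.3365 (V=153.2100). Price 133.4281; hedge Δ=-1.0775, bond B=264.7439.
  t=2,j=2: stock 146.7648 → up 164.3766 (V=65.0900), down 136.4913 (V=128.2600). Price 88.1614; hedge Δ=-2.2654, bond B=420.6351.
  t=1,j=0: stock 108.8100 → up 121.8672 (V=133.4281), down 101.1933 (V=177.6979). Price 146.2193; hedge Δ=-2.1413, bond B=379.2179.
  t=1,j=1: stock 131.0400 → up 146.7648 (V=88.1614), down 121.8672 (V=133.4281). Price 103.0972; hedge Δ=-1.8181, bond B=341.3430.
  t=0,j=0: stock 117.0000 → up 131.0400 (V=103.0972), down 108.8100 (V=146.2193). Price 116.5903; hedge Δ=-1.9398, bond B=343.5484.
Check: Δ(0,0)·S0 + B(0,0) = 116.5903 = V0.

(0,0): Delta=-1.9398 Bond=343.5484
(1,0): Delta=-2.1413 Bond=379.2179
(1,1): Delta=-1.8181 Bond=341.3430
(2,0): Delta=-3.9029 Bond=572.6452
(2,1): Delta=-1.0775 Bond=264.7439
(2,2): Delta=-2.2654 Bond=420.6351
V0=116.5903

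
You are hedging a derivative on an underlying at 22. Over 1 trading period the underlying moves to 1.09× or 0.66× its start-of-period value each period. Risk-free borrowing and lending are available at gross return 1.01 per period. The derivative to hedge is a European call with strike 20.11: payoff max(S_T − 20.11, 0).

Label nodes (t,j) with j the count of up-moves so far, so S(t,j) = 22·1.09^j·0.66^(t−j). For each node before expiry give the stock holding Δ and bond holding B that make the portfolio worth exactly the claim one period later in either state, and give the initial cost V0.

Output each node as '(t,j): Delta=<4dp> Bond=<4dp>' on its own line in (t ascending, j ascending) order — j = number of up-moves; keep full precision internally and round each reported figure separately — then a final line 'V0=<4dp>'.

(0,0): Delta=0.4091 Bond=-5.8812
V0=3.1188

Risk-neutral probability p* = (R−d)/(u−d) = (1.01−0.66)/(1.09−0.66) = 0.8140.
Terminal payoffs: V(1,0)=0.0000, V(1,1)=3.8700
(0,0): S=22.0000. Δ = (V_up−V_dn)/(S_up−S_dn) = (3.8700−0.0000)/(23.9800−14.5200) = 0.4091. V = [p*·3.8700 + (1−p*)·0.0000]/1.01 = 3.1188. B = V − Δ·S = -5.8812.
Root portfolio cost Δ·22+B reproduces V0=3.1188.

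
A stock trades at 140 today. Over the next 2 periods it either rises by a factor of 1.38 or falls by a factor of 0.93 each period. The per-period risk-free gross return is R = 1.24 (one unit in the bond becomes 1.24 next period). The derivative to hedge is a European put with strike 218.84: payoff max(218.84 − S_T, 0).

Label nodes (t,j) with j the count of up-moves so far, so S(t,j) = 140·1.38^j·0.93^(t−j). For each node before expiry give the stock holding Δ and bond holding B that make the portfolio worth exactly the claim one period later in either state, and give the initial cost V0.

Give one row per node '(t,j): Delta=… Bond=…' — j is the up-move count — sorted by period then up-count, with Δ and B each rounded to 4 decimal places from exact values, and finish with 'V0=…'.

Risk-neutral probability p* = (R−d)/(u−d) = (1.24−0.93)/(1.38−0.93) = 0.6889.
Terminal values V(2,·): V(2,0)=97.7540, V(2,1)=39.1640, V(2,2)=0.0000
(1,0): S=130.2000. Δ = (V_up−V_dn)/(S_up−S_dn) = (39.1640−97.7540)/(179.6760−121.0860) = -1.0000. V = [p*·39.1640 + (1−p*)·97.7540]/1.24 = 46.2839. B = V − Δ·S = 176.4839.
(1,1): S=193.2000. Δ = (V_up−V_dn)/(S_up−S_dn) = (0.0000−39.1640)/(266.6160−179.6760) = -0.4505. V = [p*·0.0000 + (1−p*)·39.1640]/1.24 = 9.8261. B = V − Δ·S = 96.8572.
(0,0): S=140.0000. Δ = (V_up−V_dn)/(S_up−S_dn) = (9.8261−46.2839)/(193.2000−130.2000) = -0.5787. V = [p*·9.8261 + (1−p*)·46.2839]/1.24 = 17.0714. B = V − Δ·S = 98.0887.
The time-0 hedge costs 17.0714, which is the no-arbitrage price.

(0,0): Delta=-0.5787 Bond=98.0887
(1,0): Delta=-1.0000 Bond=176.4839
(1,1): Delta=-0.4505 Bond=96.8572
V0=17.0714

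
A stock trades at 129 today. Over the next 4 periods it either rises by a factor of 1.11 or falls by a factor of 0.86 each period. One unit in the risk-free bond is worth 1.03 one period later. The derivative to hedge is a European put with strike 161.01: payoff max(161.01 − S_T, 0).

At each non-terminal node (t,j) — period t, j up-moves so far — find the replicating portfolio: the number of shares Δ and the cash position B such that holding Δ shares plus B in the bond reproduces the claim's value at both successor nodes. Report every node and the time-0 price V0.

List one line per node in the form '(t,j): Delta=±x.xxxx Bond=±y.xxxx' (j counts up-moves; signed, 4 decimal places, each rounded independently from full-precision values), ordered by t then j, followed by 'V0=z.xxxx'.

(0,0): Delta=-0.6893 Bond=109.5912
(1,0): Delta=-1.0000 Bond=147.3470
(1,1): Delta=-0.5760 Bond=96.6588
(2,0): Delta=-1.0000 Bond=151.7674
(2,1): Delta=-1.0000 Bond=151.7674
(2,2): Delta=-0.4215 Bond=74.9897
(3,0): Delta=-1.0000 Bond=156.3204
(3,1): Delta=-1.0000 Bond=156.3204
(3,2): Delta=-1.0000 Bond=156.3204
(3,3): Delta=-0.2105 Bond=40.0247
V0=20.6703

Risk-neutral probability p* = (R−d)/(u−d) = (1.03−0.86)/(1.11−0.86) = 0.6800.
At expiry t=4: V(4,0)=90.4459, V(4,1)=69.9331, V(4,2)=43.4573, V(4,3)=9.2850, V(4,4)=0.0000
Node (3,0) S=82.0512: V=(p*·69.9331+(1−p*)·90.4459)/1.03=74.2692; Δ=(69.9331−90.4459)/(91.0769−70.5641)=-1.0000; B=V−Δ·S=156.3204
Node (3,1) S=105.9033: V=(p*·43.4573+(1−p*)·69.9331)/1.03=50.4171; Δ=(43.4573−69.9331)/(117.5527−91.0769)=-1.0000; B=V−Δ·S=156.3204
Node (3,2) S=136.6892: V=(p*·9.2850+(1−p*)·43.4573)/1.03=19.6312; Δ=(9.2850−43.4573)/(151.7250−117.5527)=-1.0000; B=V−Δ·S=156.3204
Node (3,3) S=176.4244: V=(p*·0.0000+(1−p*)·9.2850)/1.03=2.8847; Δ=(0.0000−9.2850)/(195.8311−151.7250)=-0.2105; B=V−Δ·S=40.0247
Node (2,0) S=95.4084: V=(p*·50.4171+(1−p*)·74.2692)/1.03=56.3590; Δ=(50.4171−74.2692)/(105.9033−82.0512)=-1.0000; B=V−Δ·S=151.7674
Node (2,1) S=123.1434: V=(p*·19.6312+(1−p*)·50.4171)/1.03=28.6240; Δ=(19.6312−50.4171)/(136.6892−105.9033)=-1.0000; B=V−Δ·S=151.7674
Node (2,2) S=158.9409: V=(p*·2.8847+(1−p*)·19.6312)/1.03=8.0035; Δ=(2.8847−19.6312)/(176.4244−136.6892)=-0.4215; B=V−Δ·S=74.9897
Node (1,0) S=110.9400: V=(p*·28.6240+(1−p*)·56.3590)/1.03=36.4070; Δ=(28.6240−56.3590)/(123.1434−95.4084)=-1.0000; B=V−Δ·S=147.3470
Node (1,1) S=143.1900: V=(p*·8.0035+(1−p*)·28.6240)/1.03=14.1767; Δ=(8.0035−28.6240)/(158.9409−123.1434)=-0.5760; B=V−Δ·S=96.6588
Node (0,0) S=129.0000: V=(p*·14.1767+(1−p*)·36.4070)/1.03=20.6703; Δ=(14.1767−36.4070)/(143.1900−110.9400)=-0.6893; B=V−Δ·S=109.5912
Self-financing check: at every node Δ·S+B equals the discounted successor values.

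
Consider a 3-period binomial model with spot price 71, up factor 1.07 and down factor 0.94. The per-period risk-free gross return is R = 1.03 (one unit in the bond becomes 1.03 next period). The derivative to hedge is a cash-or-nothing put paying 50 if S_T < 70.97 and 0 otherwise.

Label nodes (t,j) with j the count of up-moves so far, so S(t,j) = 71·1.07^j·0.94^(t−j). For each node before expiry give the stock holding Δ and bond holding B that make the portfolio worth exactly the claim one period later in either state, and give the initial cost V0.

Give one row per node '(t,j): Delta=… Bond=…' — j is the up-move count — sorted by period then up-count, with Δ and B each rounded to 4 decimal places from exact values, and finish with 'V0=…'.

Since d<R<u, set p* = (R−d)/(u−d) = 0.6923; price each node as the discounted p*-expectation of its children.
Terminal values V(3,·): V(3,0)=50.0000, V(3,1)=50.0000, V(3,2)=0.0000, V(3,3)=0.0000
  t=2,j=0: stock 62.7356 → up 67.1271 (V=50.0000), down 58.9715 (V=50.0000). Price 48.5437; hedge Δ=0.0000, bond B=48.5437.
  t=2,j=1: stock 71.4118 → up 76.4106 (V=0.0000), down 67.1271 (V=50.0000). Price 14.9365; hedge Δ=-5.3859, bond B=399.5519.
  t=2,j=2: stock 81.2879 → up 86.9781 (V=0.0000), down 76.4106 (V=0.0000). Price 0.0000; hedge Δ=0.0000, bond B=0.0000.
  t=1,j=0: stock 66.7400 → up 71.4118 (V=14.9365), down 62.7356 (V=48.5437). Price 24.5410; hedge Δ=-3.8735, bond B=283.0576.
  t=1,j=1: stock 75.9700 → up 81.2879 (V=0.0000), down 71.4118 (V=14.9365). Price 4.4620; hedge Δ=-1.5124, bond B=119.3583.
  t=0,j=0: stock 71.0000 → up 75.9700 (V=4.4620), down 66.7400 (V=24.5410). Price 10.3302; hedge Δ=-2.1754, bond B=164.7838.
Root portfolio cost Δ·71+B reproduces V0=10.3302.

(0,0): Delta=-2.1754 Bond=164.7838
(1,0): Delta=-3.8735 Bond=283.0576
(1,1): Delta=-1.5124 Bond=119.3583
(2,0): Delta=0.0000 Bond=48.5437
(2,1): Delta=-5.3859 Bond=399.5519
(2,2): Delta=0.0000 Bond=0.0000
V0=10.3302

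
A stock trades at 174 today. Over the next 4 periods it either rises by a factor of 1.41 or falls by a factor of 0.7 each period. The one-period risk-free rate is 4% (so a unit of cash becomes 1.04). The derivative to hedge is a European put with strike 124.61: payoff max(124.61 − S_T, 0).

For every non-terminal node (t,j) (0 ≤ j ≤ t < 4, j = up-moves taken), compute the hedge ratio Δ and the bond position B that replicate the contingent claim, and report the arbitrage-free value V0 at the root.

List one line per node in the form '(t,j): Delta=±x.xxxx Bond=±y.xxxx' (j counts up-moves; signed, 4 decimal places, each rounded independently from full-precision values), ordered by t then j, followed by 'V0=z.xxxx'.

Risk-neutral probability p* = (R−d)/(u−d) = (1.04−0.7)/(1.41−0.7) = 0.4789.
At expiry t=4: V(4,0)=82.8326, V(4,1)=40.4584, V(4,2)=0.0000, V(4,3)=0.0000, V(4,4)=0.0000
(3,0): S=59.6820. Δ = (V_up−V_dn)/(S_up−S_dn) = (40.4584−82.8326)/(84.1516−41.7774) = -1.0000. V = [p*·40.4584 + (1−p*)·82.8326]/1.04 = 60.1353. B = V − Δ·S = 119.8173.
(3,1): S=120.2166. Δ = (V_up−V_dn)/(S_up−S_dn) = (0.0000−40.4584)/(169.5054−84.1516) = -0.4740. V = [p*·0.0000 + (1−p*)·40.4584]/1.04 = 20.2730. B = V − Δ·S = 77.2567.
(3,2): S=242.1506. Δ = (V_up−V_dn)/(S_up−S_dn) = (0.0000−0.0000)/(341.4323−169.5054) = 0.0000. V = [p*·0.0000 + (1−p*)·0.0000]/1.04 = 0.0000. B = V − Δ·S = 0.0000.
(3,3): S=487.7605. Δ = (V_up−V_dn)/(S_up−S_dn) = (0.0000−0.0000)/(687.7422−341.4323) = 0.0000. V = [p*·0.0000 + (1−p*)·0.0000]/1.04 = 0.0000. B = V − Δ·S = 0.0000.
(2,0): S=85.2600. Δ = (V_up−V_dn)/(S_up−S_dn) = (20.2730−60.1353)/(120.2166−59.6820) = -0.6585. V = [p*·20.2730 + (1−p*)·60.1353]/1.04 = 39.4676. B = V − Δ·S = 95.6117.
(2,1): S=171.7380. Δ = (V_up−V_dn)/(S_up−S_dn) = (0.0000−20.2730)/(242.1506−120.2166) = -0.1663. V = [p*·0.0000 + (1−p*)·20.2730]/1.04 = 10.1585. B = V − Δ·S = 38.7120.
(2,2): S=345.9294. Δ = (V_up−V_dn)/(S_up−S_dn) = (0.0000−0.0000)/(487.7605−242.1506) = 0.0000. V = [p*·0.0000 + (1−p*)·0.0000]/1.04 = 0.0000. B = V − Δ·S = 0.0000.
(1,0): S=121.8000. Δ = (V_up−V_dn)/(S_up−S_dn) = (10.1585−39.4676)/(171.7380−85.2600) = -0.3389. V = [p*·10.1585 + (1−p*)·39.4676]/1.04 = 24.4541. B = V − Δ·S = 65.7346.
(1,1): S=245.3400. Δ = (V_up−V_dn)/(S_up−S_dn) = (0.0000−10.1585)/(345.9294−171.7380) = -0.0583. V = [p*·0.0000 + (1−p*)·10.1585]/1.04 = 5.0902. B = V − Δ·S = 19.3980.
(0,0): S=174.0000. Δ = (V_up−V_dn)/(S_up−S_dn) = (5.0902−24.4541)/(245.3400−121.8000) = -0.1567. V = [p*·5.0902 + (1−p*)·24.4541]/1.04 = 14.5974. B = V − Δ·S = 41.8704.
The time-0 hedge costs 14.5974, which is the no-arbitrage price.

(0,0): Delta=-0.1567 Bond=41.8704
(1,0): Delta=-0.3389 Bond=65.7346
(1,1): Delta=-0.0583 Bond=19.3980
(2,0): Delta=-0.6585 Bond=95.6117
(2,1): Delta=-0.1663 Bond=38.7120
(2,2): Delta=0.0000 Bond=0.0000
(3,0): Delta=-1.0000 Bond=119.8173
(3,1): Delta=-0.4740 Bond=77.2567
(3,2): Delta=0.0000 Bond=0.0000
(3,3): Delta=0.0000 Bond=0.0000
V0=14.5974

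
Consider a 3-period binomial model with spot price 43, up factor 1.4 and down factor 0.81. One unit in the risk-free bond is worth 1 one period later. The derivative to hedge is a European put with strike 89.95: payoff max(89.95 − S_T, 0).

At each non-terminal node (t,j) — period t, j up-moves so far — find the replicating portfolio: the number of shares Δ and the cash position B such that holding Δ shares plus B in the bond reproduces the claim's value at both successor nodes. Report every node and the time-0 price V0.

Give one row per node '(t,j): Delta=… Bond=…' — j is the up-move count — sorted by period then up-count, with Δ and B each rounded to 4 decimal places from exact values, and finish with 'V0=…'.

Risk-neutral probability p* = (R−d)/(u−d) = (1−0.81)/(1.4−0.81) = 0.3220.
Terminal payoffs: V(3,0)=67.0980, V(3,1)=50.4528, V(3,2)=21.6832, V(3,3)=0.0000
  t=2,j=0: stock 28.2123 → up 39.4972 (V=50.4528), down 22.8520 (V=67.0980). Price 61.7377; hedge Δ=-1.0000, bond B=89.9500.
  t=2,j=1: stock 48.7620 → up 68.2668 (V=21.6832), down 39.4972 (V=50.4528). Price 41.1880; hedge Δ=-1.0000, bond B=89.9500.
  t=2,j=2: stock 84.2800 → up 117.9920 (V=0.0000), down 68.2668 (V=21.6832). Price 14.7005; hedge Δ=-0.4361, bond B=51.4517.
  t=1,j=0: stock 34.8300 → up 48.7620 (V=41.1880), down 28.2123 (V=61.7377). Price 55.1200; hedge Δ=-1.0000, bond B=89.9500.
  t=1,j=1: stock 60.2000 → up 84.2800 (V=14.7005), down 48.7620 (V=41.1880). Price 32.6581; hedge Δ=-0.7457, bond B=77.5522.
  t=0,j=0: stock 43.0000 → up 60.2000 (V=32.6581), down 34.8300 (V=55.1200). Price 47.8865; hedge Δ=-0.8854, bond B=85.9575.
Check: Δ(0,0)·S0 + B(0,0) = 47.8865 = V0.

(0,0): Delta=-0.8854 Bond=85.9575
(1,0): Delta=-1.0000 Bond=89.9500
(1,1): Delta=-0.7457 Bond=77.5522
(2,0): Delta=-1.0000 Bond=89.9500
(2,1): Delta=-1.0000 Bond=89.9500
(2,2): Delta=-0.4361 Bond=51.4517
V0=47.8865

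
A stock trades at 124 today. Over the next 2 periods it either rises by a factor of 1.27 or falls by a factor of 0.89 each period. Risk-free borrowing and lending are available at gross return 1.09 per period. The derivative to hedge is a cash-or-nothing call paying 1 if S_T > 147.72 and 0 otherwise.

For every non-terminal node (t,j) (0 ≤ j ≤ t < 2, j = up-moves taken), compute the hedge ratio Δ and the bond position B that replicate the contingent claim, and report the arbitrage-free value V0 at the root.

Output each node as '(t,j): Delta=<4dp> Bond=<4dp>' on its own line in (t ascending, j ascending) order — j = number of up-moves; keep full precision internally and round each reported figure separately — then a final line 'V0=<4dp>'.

(0,0): Delta=0.0102 Bond=-1.0375
(1,0): Delta=0.0000 Bond=0.0000
(1,1): Delta=0.0167 Bond=-2.1487
V0=0.2332

The replicating-portfolio and risk-neutral prices coincide; use p* = (1.09−0.89)/(1.27−0.89) = 0.5263 for the latter.
At expiry t=2: V(2,0)=0.0000, V(2,1)=0.0000, V(2,2)=1.0000
Node (1,0) S=110.3600: V=(p*·0.0000+(1−p*)·0.0000)/1.09=0.0000; Δ=(0.0000−0.0000)/(140.1572−98.2204)=0.0000; B=V−Δ·S=0.0000
Node (1,1) S=157.4800: V=(p*·1.0000+(1−p*)·0.0000)/1.09=0.4829; Δ=(1.0000−0.0000)/(199.9996−140.1572)=0.0167; B=V−Δ·S=-2.1487
Node (0,0) S=124.0000: V=(p*·0.4829+(1−p*)·0.0000)/1.09=0.2332; Δ=(0.4829−0.0000)/(157.4800−110.3600)=0.0102; B=V−Δ·S=-1.0375
Each (Δ,B) replicates both successor values, so the strategy is self-financing and V0 is arbitrage-free.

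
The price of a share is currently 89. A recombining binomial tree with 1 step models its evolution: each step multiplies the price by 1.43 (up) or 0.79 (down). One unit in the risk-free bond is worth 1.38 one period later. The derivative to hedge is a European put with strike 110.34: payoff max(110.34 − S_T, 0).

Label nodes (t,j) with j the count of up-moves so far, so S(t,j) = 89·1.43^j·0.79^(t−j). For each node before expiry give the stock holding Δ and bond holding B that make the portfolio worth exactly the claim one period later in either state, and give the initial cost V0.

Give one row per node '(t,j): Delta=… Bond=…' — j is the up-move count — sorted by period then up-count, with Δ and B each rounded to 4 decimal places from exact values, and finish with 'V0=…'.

Since d<R<u, set p* = (R−d)/(u−d) = 0.9219; price each node as the discounted p*-expectation of its children.
Payoff layer (t=1): V(1,0)=40.0300, V(1,1)=0.0000
  t=0,j=0: stock 89.0000 → up 127.2700 (V=0.0000), down 70.3100 (V=40.0300). Price 2.2662; hedge Δ=-0.7028, bond B=64.8131.
Self-financing check: at every node Δ·S+B equals the discounted successor values.

(0,0): Delta=-0.7028 Bond=64.8131
V0=2.2662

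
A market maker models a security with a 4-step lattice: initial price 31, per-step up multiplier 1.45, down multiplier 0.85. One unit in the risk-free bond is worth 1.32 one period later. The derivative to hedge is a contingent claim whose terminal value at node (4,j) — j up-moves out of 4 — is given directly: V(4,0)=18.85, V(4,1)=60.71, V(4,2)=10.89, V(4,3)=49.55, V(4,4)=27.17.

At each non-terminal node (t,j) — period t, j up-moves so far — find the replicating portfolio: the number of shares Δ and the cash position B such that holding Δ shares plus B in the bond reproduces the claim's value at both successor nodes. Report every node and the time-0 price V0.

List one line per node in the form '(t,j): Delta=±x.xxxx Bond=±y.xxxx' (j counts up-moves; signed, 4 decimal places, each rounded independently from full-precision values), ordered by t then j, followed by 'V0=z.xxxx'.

(0,0): Delta=-0.0095 Bond=11.7352
(1,0): Delta=0.3186 Bond=6.8444
(1,1): Delta=-0.0627 Bond=17.8820
(2,0): Delta=-1.6887 Bond=53.9933
(2,1): Delta=0.6441 Bond=-3.4008
(2,2): Delta=-0.1773 Bond=31.0737
(3,0): Delta=3.6646 Bond=-30.6452
(3,1): Delta=-2.5567 Bond=99.4609
(3,2): Delta=1.1630 Bond=-33.2412
(3,3): Delta=-0.3947 Bond=61.5568
V0=11.4395

No-arbitrage ⇒ martingale measure with p* = (R−d)/(u−d) = 0.7833.
At expiry t=4: V(4,0)=18.8500, V(4,1)=60.7100, V(4,2)=10.8900, V(4,3)=49.5500, V(4,4)=27.1700
Node (3,0) S=19.0379: V=(p*·60.7100+(1−p*)·18.8500)/1.32=39.1215; Δ=(60.7100−18.8500)/(27.6049−16.1822)=3.6646; B=V−Δ·S=-30.6452
Node (3,1) S=32.4764: V=(p*·10.8900+(1−p*)·60.7100)/1.32=16.4275; Δ=(10.8900−60.7100)/(47.0907−27.6049)=-2.5567; B=V−Δ·S=99.4609
Node (3,2) S=55.4009: V=(p*·49.5500+(1−p*)·10.8900)/1.32=31.1922; Δ=(49.5500−10.8900)/(80.3313−47.0907)=1.1630; B=V−Δ·S=-33.2412
Node (3,3) S=94.5074: V=(p*·27.1700+(1−p*)·49.5500)/1.32=24.2568; Δ=(27.1700−49.5500)/(137.0357−80.3313)=-0.3947; B=V−Δ·S=61.5568
Node (2,0) S=22.3975: V=(p*·16.4275+(1−p*)·39.1215)/1.32=16.1701; Δ=(16.4275−39.1215)/(32.4764−19.0379)=-1.6887; B=V−Δ·S=53.9933
Node (2,1) S=38.2075: V=(p*·31.1922+(1−p*)·16.4275)/1.32=21.2069; Δ=(31.1922−16.4275)/(55.4009−32.4764)=0.6441; B=V−Δ·S=-3.4008
Node (2,2) S=65.1775: V=(p*·24.2568+(1−p*)·31.1922)/1.32=19.5148; Δ=(24.2568−31.1922)/(94.5074−55.4009)=-0.1773; B=V−Δ·S=31.0737
Node (1,0) S=26.3500: V=(p*·21.2069+(1−p*)·16.1701)/1.32=15.2391; Δ=(21.2069−16.1701)/(38.2075−22.3975)=0.3186; B=V−Δ·S=6.8444
Node (1,1) S=44.9500: V=(p*·19.5148+(1−p*)·21.2069)/1.32=15.0617; Δ=(19.5148−21.2069)/(65.1775−38.2075)=-0.0627; B=V−Δ·S=17.8820
Node (0,0) S=31.0000: V=(p*·15.0617+(1−p*)·15.2391)/1.32=11.4395; Δ=(15.0617−15.2391)/(44.9500−26.3500)=-0.0095; B=V−Δ·S=11.7352
Self-financing check: at every node Δ·S+B equals the discounted successor values.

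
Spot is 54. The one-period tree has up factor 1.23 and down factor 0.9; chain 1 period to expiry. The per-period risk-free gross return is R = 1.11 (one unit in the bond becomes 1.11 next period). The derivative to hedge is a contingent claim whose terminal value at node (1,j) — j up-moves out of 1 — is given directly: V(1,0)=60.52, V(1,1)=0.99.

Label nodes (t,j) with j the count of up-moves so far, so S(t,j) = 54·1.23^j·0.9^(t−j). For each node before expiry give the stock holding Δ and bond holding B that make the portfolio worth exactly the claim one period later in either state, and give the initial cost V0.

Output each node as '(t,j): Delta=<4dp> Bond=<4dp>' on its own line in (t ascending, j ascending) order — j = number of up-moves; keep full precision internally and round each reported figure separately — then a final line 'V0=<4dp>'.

(0,0): Delta=-3.3406 Bond=200.7879
V0=20.3939

Under the risk-neutral measure, an up-move has probability p* = (R−d)/(u−d) = 0.6364 and values discount at R = 1.11.
Terminal values V(1,·): V(1,0)=60.5200, V(1,1)=0.9900
(0,0): S=54.0000. Δ = (V_up−V_dn)/(S_up−S_dn) = (0.9900−60.5200)/(66.4200−48.6000) = -3.3406. V = [p*·0.9900 + (1−p*)·60.5200]/1.11 = 20.3939. B = V − Δ·S = 200.7879.
Root portfolio cost Δ·54+B reproduces V0=20.3939.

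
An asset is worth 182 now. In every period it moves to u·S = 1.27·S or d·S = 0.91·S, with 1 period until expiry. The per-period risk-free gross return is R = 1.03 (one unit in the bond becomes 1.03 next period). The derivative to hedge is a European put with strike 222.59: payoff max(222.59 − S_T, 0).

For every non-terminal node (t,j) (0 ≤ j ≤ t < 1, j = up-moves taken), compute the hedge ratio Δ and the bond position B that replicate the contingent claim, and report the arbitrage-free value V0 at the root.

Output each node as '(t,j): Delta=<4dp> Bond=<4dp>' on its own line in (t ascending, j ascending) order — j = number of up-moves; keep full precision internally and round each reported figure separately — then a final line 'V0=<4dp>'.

Since d<R<u, set p* = (R−d)/(u−d) = 0.3333; price each node as the discounted p*-expectation of its children.
Terminal values V(1,·): V(1,0)=56.9700, V(1,1)=0.0000
  t=0,j=0: stock 182.0000 → up 231.1400 (V=0.0000), down 165.6200 (V=56.9700). Price 36.8738; hedge Δ=-0.8695, bond B=195.1238.
Each (Δ,B) replicates both successor values, so the strategy is self-financing and V0 is arbitrage-free.

(0,0): Delta=-0.8695 Bond=195.1238
V0=36.8738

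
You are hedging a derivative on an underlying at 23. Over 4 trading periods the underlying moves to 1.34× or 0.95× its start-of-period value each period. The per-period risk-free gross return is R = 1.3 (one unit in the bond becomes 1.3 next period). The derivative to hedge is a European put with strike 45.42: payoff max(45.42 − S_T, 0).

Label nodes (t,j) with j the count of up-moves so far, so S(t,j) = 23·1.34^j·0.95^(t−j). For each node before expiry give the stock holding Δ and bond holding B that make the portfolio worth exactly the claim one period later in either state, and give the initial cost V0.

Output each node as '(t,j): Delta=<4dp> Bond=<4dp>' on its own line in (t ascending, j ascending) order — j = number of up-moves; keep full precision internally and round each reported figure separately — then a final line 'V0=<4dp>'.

(0,0): Delta=-0.1185 Bond=2.8966
(1,0): Delta=-0.5999 Bond=14.2859
(1,1): Delta=-0.0795 Bond=2.5632
(2,0): Delta=-1.0000 Bond=26.8757
(2,1): Delta=-0.5675 Bond=17.6227
(2,2): Delta=-0.0399 Bond=1.6990
(3,0): Delta=-1.0000 Bond=34.9385
(3,1): Delta=-1.0000 Bond=34.9385
(3,2): Delta=-0.5325 Bond=21.5347
(3,3): Delta=0.0000 Bond=0.0000
V0=0.1718

Since d<R<u, set p* = (R−d)/(u−d) = 0.8974; price each node as the discounted p*-expectation of its children.
At expiry t=4: V(4,0)=26.6864, V(4,1)=18.9957, V(4,2)=8.1478, V(4,3)=0.0000, V(4,4)=0.0000
(3,0): S=19.7196. Δ = (V_up−V_dn)/(S_up−S_dn) = (18.9957−26.6864)/(26.4243−18.7336) = -1.0000. V = [p*·18.9957 + (1−p*)·26.6864]/1.3 = 15.2188. B = V − Δ·S = 34.9385.
(3,1): S=27.8150. Δ = (V_up−V_dn)/(S_up−S_dn) = (8.1478−18.9957)/(37.2722−26.4243) = -1.0000. V = [p*·8.1478 + (1−p*)·18.9957]/1.3 = 7.1234. B = V − Δ·S = 34.9385.
(3,2): S=39.2339. Δ = (V_up−V_dn)/(S_up−S_dn) = (0.0000−8.1478)/(52.5734−37.2722) = -0.5325. V = [p*·0.0000 + (1−p*)·8.1478]/1.3 = 0.6428. B = V − Δ·S = 21.5347.
(3,3): S=55.3404. Δ = (V_up−V_dn)/(S_up−S_dn) = (0.0000−0.0000)/(74.1561−52.5734) = 0.0000. V = [p*·0.0000 + (1−p*)·0.0000]/1.3 = 0.0000. B = V − Δ·S = 0.0000.
(2,0): S=20.7575. Δ = (V_up−V_dn)/(S_up−S_dn) = (7.1234−15.2188)/(27.8151−19.7196) = -1.0000. V = [p*·7.1234 + (1−p*)·15.2188]/1.3 = 6.1182. B = V − Δ·S = 26.8757.
(2,1): S=29.2790. Δ = (V_up−V_dn)/(S_up−S_dn) = (0.6428−7.1234)/(39.2339−27.8150) = -0.5675. V = [p*·0.6428 + (1−p*)·7.1234]/1.3 = 1.0058. B = V − Δ·S = 17.6227.
(2,2): S=41.2988. Δ = (V_up−V_dn)/(S_up−S_dn) = (0.0000−0.6428)/(55.3404−39.2339) = -0.0399. V = [p*·0.0000 + (1−p*)·0.6428]/1.3 = 0.0507. B = V − Δ·S = 1.6990.
(1,0): S=21.8500. Δ = (V_up−V_dn)/(S_up−S_dn) = (1.0058−6.1182)/(29.2790−20.7575) = -0.5999. V = [p*·1.0058 + (1−p*)·6.1182]/1.3 = 1.1770. B = V − Δ·S = 14.2859.
(1,1): S=30.8200. Δ = (V_up−V_dn)/(S_up−S_dn) = (0.0507−1.0058)/(41.2988−29.2790) = -0.0795. V = [p*·0.0507 + (1−p*)·1.0058]/1.3 = 0.1144. B = V − Δ·S = 2.5632.
(0,0): S=23.0000. Δ = (V_up−V_dn)/(S_up−S_dn) = (0.1144−1.1770)/(30.8200−21.8500) = -0.1185. V = [p*·0.1144 + (1−p*)·1.1770]/1.3 = 0.1718. B = V − Δ·S = 2.8966.
Check: Δ(0,0)·S0 + B(0,0) = 0.1718 = V0.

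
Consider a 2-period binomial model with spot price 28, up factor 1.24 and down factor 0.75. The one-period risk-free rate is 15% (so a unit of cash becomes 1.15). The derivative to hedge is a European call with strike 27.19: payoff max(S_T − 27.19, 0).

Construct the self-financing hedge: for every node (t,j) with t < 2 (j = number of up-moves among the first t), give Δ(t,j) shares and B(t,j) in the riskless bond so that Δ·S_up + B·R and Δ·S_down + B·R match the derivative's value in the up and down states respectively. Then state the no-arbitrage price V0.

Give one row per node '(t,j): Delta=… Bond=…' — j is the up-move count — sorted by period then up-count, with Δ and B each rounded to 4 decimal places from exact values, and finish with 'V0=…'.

(0,0): Delta=0.8207 Bond=-14.9870
(1,0): Delta=0.0000 Bond=0.0000
(1,1): Delta=0.9324 Bond=-21.1129
V0=7.9930

No-arbitrage ⇒ martingale measure with p* = (R−d)/(u−d) = 0.8163.
At expiry t=2: V(2,0)=0.0000, V(2,1)=0.0000, V(2,2)=15.8628
  t=1,j=0: stock 21.0000 → up 26.0400 (V=0.0000), down 15.7500 (V=0.0000). Price 0.0000; hedge Δ=0.0000, bond B=0.0000.
  t=1,j=1: stock 34.7200 → up 43.0528 (V=15.8628), down 26.0400 (V=0.0000). Price 11.2602; hedge Δ=0.9324, bond B=-21.1129.
  t=0,j=0: stock 28.0000 → up 34.7200 (V=11.2602), down 21.0000 (V=0.0000). Price 7.9930; hedge Δ=0.8207, bond B=-14.9870.
Check: Δ(0,0)·S0 + B(0,0) = 7.9930 = V0.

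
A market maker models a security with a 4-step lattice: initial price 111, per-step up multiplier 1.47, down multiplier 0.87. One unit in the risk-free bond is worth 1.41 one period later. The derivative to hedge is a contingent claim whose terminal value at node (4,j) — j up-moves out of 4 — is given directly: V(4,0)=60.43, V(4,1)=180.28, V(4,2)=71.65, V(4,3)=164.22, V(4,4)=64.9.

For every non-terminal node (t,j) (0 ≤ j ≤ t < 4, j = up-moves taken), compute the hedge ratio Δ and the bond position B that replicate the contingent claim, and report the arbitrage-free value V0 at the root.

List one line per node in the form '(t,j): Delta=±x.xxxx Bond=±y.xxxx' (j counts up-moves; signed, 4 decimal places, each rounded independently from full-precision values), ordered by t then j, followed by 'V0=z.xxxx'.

(0,0): Delta=-0.2824 Bond=55.2818
(1,0): Delta=0.4916 Bond=3.2043
(1,1): Delta=-0.3333 Bond=86.2521
(2,0): Delta=-1.2069 Bond=147.2154
(2,1): Delta=0.6033 Bond=-11.3372
(2,2): Delta=-0.3949 Bond=136.3880
(3,0): Delta=2.7328 Bond=-80.3918
(3,1): Delta=-1.4660 Bond=239.5699
(3,2): Delta=0.7393 Bond=-44.3805
(3,3): Delta=-0.4695 Bond=218.6057
V0=23.9352

No-arbitrage ⇒ martingale measure with p* = (R−d)/(u−d) = 0.9000.
Payoff layer (t=4): V(4,0)=60.4300, V(4,1)=180.2800, V(4,2)=71.6500, V(4,3)=164.2200, V(4,4)=64.9000
  t=3,j=0: stock 73.0938 → up 107.4479 (V=180.2800), down 63.5916 (V=60.4300). Price 119.3582; hedge Δ=2.7328, bond B=-80.3918.
  t=3,j=1: stock 123.5034 → up 181.5500 (V=71.6500), down 107.4479 (V=180.2800). Price 58.5199; hedge Δ=-1.4660, bond B=239.5699.
  t=3,j=2: stock 208.6781 → up 306.7568 (V=164.2200), down 181.5500 (V=71.6500). Price 109.9028; hedge Δ=0.7393, bond B=-44.3805.
  t=3,j=3: stock 352.5941 → up 518.3133 (V=64.9000), down 306.7568 (V=164.2200). Price 53.0723; hedge Δ=-0.4695, bond B=218.6057.
  t=2,j=0: stock 84.0159 → up 123.5034 (V=58.5199), down 73.0938 (V=119.3582). Price 45.8182; hedge Δ=-1.2069, bond B=147.2154.
  t=2,j=1: stock 141.9579 → up 208.6781 (V=109.9028), down 123.5034 (V=58.5199). Price 74.3011; hedge Δ=0.6033, bond B=-11.3372.
  t=2,j=2: stock 239.8599 → up 352.5941 (V=53.0723), down 208.6781 (V=109.9028). Price 41.6705; hedge Δ=-0.3949, bond B=136.3880.
  t=1,j=0: stock 96.5700 → up 141.9579 (V=74.3011), down 84.0159 (V=45.8182). Price 50.6757; hedge Δ=0.4916, bond B=3.2043.
  t=1,j=1: stock 163.1700 → up 239.8599 (V=41.6705), down 141.9579 (V=74.3011). Price 31.8678; hedge Δ=-0.3333, bond B=86.2521.
  t=0,j=0: stock 111.0000 → up 163.1700 (V=31.8678), down 96.5700 (V=50.6757). Price 23.9352; hedge Δ=-0.2824, bond B=55.2818.
Check: Δ(0,0)·S0 + B(0,0) = 23.9352 = V0.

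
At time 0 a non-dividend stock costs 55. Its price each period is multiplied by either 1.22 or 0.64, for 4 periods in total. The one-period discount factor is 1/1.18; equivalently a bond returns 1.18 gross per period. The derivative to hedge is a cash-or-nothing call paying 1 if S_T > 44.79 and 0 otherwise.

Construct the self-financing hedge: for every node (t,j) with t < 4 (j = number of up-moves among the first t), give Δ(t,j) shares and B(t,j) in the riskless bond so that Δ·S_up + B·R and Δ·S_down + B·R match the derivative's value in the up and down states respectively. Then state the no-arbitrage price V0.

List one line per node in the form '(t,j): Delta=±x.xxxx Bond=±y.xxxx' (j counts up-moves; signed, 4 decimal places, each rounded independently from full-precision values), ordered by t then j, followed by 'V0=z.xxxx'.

(0,0): Delta=0.0034 Bond=0.3142
(1,0): Delta=0.0305 Bond=-0.5822
(1,1): Delta=0.0024 Bond=0.4413
(2,0): Delta=0.0000 Bond=0.0000
(2,1): Delta=0.0317 Bond=-0.7378
(2,2): Delta=0.0012 Bond=0.6140
(3,0): Delta=0.0000 Bond=0.0000
(3,1): Delta=0.0000 Bond=0.0000
(3,2): Delta=0.0329 Bond=-0.9351
(3,3): Delta=0.0000 Bond=0.8475
V0=0.5024

Under the risk-neutral measure, an up-move has probability p* = (R−d)/(u−d) = 0.9310 and values discount at R = 1.18.
Terminal payoffs: V(4,0)=0.0000, V(4,1)=0.0000, V(4,2)=0.0000, V(4,3)=1.0000, V(4,4)=1.0000
  t=3,j=0: stock 14.4179 → up 17.5899 (V=0.0000), down 9.2275 (V=0.0000). Price 0.0000; hedge Δ=0.0000, bond B=0.0000.
  t=3,j=1: stock 27.4842 → up 33.5307 (V=0.0000), down 17.5899 (V=0.0000). Price 0.0000; hedge Δ=0.0000, bond B=0.0000.
  t=3,j=2: stock 52.3917 → up 63.9178 (V=1.0000), down 33.5307 (V=0.0000). Price 0.7890; hedge Δ=0.0329, bond B=-0.9351.
  t=3,j=3: stock 99.8716 → up 121.8434 (V=1.0000), down 63.9178 (V=1.0000). Price 0.8475; hedge Δ=0.0000, bond B=0.8475.
  t=2,j=0: stock 22.5280 → up 27.4842 (V=0.0000), down 14.4179 (V=0.0000). Price 0.0000; hedge Δ=0.0000, bond B=0.0000.
  t=2,j=1: stock 42.9440 → up 52.3917 (V=0.7890), down 27.4842 (V=0.0000). Price 0.6225; hedge Δ=0.0317, bond B=-0.7378.
  t=2,j=2: stock 81.8620 → up 99.8716 (V=0.8475), down 52.3917 (V=0.7890). Price 0.7148; hedge Δ=0.0012, bond B=0.6140.
  t=1,j=0: stock 35.2000 → up 42.9440 (V=0.6225), down 22.5280 (V=0.0000). Price 0.4912; hedge Δ=0.0305, bond B=-0.5822.
  t=1,j=1: stock 67.1000 → up 81.8620 (V=0.7148), down 42.9440 (V=0.6225). Price 0.6003; hedge Δ=0.0024, bond B=0.4413.
  t=0,j=0: stock 55.0000 → up 67.1000 (V=0.6003), down 35.2000 (V=0.4912). Price 0.5024; hedge Δ=0.0034, bond B=0.3142.
Check: Δ(0,0)·S0 + B(0,0) = 0.5024 = V0.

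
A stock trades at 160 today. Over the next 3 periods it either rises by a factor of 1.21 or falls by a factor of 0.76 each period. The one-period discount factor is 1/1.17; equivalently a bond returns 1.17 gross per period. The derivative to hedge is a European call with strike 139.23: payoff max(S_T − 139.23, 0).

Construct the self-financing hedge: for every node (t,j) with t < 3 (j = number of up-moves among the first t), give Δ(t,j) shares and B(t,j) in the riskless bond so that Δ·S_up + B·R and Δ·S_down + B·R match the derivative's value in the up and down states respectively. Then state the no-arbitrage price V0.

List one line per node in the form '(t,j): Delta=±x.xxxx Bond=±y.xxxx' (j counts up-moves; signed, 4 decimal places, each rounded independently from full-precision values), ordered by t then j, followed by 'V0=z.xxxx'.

The replicating-portfolio and risk-neutral prices coincide; use p* = (1.17−0.76)/(1.21−0.76) = 0.9111 for the latter.
At expiry t=3: V(3,0)=0.0000, V(3,1)=0.0000, V(3,2)=38.8046, V(3,3)=144.2198
Node (2,0) S=92.4160: V=(p*·0.0000+(1−p*)·0.0000)/1.17=0.0000; Δ=(0.0000−0.0000)/(111.8234−70.2362)=0.0000; B=V−Δ·S=0.0000
Node (2,1) S=147.1360: V=(p*·38.8046+(1−p*)·0.0000)/1.17=30.2182; Δ=(38.8046−0.0000)/(178.0346−111.8234)=0.5861; B=V−Δ·S=-56.0142
Node (2,2) S=234.2560: V=(p*·144.2198+(1−p*)·38.8046)/1.17=115.2560; Δ=(144.2198−38.8046)/(283.4498−178.0346)=1.0000; B=V−Δ·S=-119.0000
Node (1,0) S=121.6000: V=(p*·30.2182+(1−p*)·0.0000)/1.17=23.5317; Δ=(30.2182−0.0000)/(147.1360−92.4160)=0.5522; B=V−Δ·S=-43.6198
Node (1,1) S=193.6000: V=(p*·115.2560+(1−p*)·30.2182)/1.17=92.0488; Δ=(115.2560−30.2182)/(234.2560−147.1360)=0.9761; B=V−Δ·S=-96.9242
Node (0,0) S=160.0000: V=(p*·92.0488+(1−p*)·23.5317)/1.17=73.4687; Δ=(92.0488−23.5317)/(193.6000−121.6000)=0.9516; B=V−Δ·S=-78.7914
Check: Δ(0,0)·S0 + B(0,0) = 73.4687 = V0.

(0,0): Delta=0.9516 Bond=-78.7914
(1,0): Delta=0.5522 Bond=-43.6198
(1,1): Delta=0.9761 Bond=-96.9242
(2,0): Delta=0.0000 Bond=0.0000
(2,1): Delta=0.5861 Bond=-56.0142
(2,2): Delta=1.0000 Bond=-119.0000
V0=73.4687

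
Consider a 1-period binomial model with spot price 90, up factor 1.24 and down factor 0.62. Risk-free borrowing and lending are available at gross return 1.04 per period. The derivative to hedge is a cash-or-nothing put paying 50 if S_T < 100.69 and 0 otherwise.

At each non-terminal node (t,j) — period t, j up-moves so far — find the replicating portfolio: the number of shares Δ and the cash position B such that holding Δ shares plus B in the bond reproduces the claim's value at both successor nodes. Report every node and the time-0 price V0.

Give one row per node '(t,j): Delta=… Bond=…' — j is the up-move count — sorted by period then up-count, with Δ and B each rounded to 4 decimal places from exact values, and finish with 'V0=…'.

Under the risk-neutral measure, an up-move has probability p* = (R−d)/(u−d) = 0.6774 and values discount at R = 1.04.
Terminal payoffs: V(1,0)=50.0000, V(1,1)=0.0000
Node (0,0) S=90.0000: V=(p*·0.0000+(1−p*)·50.0000)/1.04=15.5087; Δ=(0.0000−50.0000)/(111.6000−55.8000)=-0.8961; B=V−Δ·S=96.1538
Self-financing check: at every node Δ·S+B equals the discounted successor values.

(0,0): Delta=-0.8961 Bond=96.1538
V0=15.5087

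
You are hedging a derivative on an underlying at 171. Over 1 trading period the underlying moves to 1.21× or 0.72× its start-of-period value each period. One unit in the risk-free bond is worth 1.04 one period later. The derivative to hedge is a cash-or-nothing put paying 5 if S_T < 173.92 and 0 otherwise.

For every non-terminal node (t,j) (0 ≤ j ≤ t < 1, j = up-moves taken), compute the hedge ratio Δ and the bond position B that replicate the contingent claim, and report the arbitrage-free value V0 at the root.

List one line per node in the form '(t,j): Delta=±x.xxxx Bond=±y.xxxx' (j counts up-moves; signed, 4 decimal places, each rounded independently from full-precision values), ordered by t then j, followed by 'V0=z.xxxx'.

Since d<R<u, set p* = (R−d)/(u−d) = 0.6531; price each node as the discounted p*-expectation of its children.
At expiry t=1: V(1,0)=5.0000, V(1,1)=0.0000
  t=0,j=0: stock 171.0000 → up 206.9100 (V=0.0000), down 123.1200 (V=5.0000). Price 1.6680; hedge Δ=-0.0597, bond B=11.8721.
Each (Δ,B) replicates both successor values, so the strategy is self-financing and V0 is arbitrage-free.

(0,0): Delta=-0.0597 Bond=11.8721
V0=1.6680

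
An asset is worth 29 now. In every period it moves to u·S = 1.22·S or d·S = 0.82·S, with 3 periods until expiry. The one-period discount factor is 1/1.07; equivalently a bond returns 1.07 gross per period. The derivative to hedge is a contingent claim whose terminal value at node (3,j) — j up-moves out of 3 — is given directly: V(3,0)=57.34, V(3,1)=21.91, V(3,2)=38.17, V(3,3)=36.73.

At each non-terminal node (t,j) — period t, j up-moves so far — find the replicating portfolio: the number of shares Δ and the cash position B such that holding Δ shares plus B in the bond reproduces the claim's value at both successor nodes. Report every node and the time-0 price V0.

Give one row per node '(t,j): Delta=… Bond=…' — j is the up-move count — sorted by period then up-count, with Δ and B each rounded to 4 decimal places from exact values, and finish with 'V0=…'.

Since d<R<u, set p* = (R−d)/(u−d) = 0.6250; price each node as the discounted p*-expectation of its children.
At expiry t=3: V(3,0)=57.3400, V(3,1)=21.9100, V(3,2)=38.1700, V(3,3)=36.7300
  t=2,j=0: stock 19.4996 → up 23.7895 (V=21.9100), down 15.9897 (V=57.3400). Price 32.8937; hedge Δ=-4.5424, bond B=121.4687.
  t=2,j=1: stock 29.0116 → up 35.3942 (V=38.1700), down 23.7895 (V=21.9100). Price 29.9743; hedge Δ=1.4012, bond B=-10.6757.
  t=2,j=2: stock 43.1636 → up 52.6596 (V=36.7300), down 35.3942 (V=38.1700). Price 34.8318; hedge Δ=-0.0834, bond B=38.4318.
  t=1,j=0: stock 23.7800 → up 29.0116 (V=29.9743), down 19.4996 (V=32.8937). Price 29.0365; hedge Δ=-0.3069, bond B=36.3350.
  t=1,j=1: stock 35.3800 → up 43.1636 (V=34.8318), down 29.0116 (V=29.9743). Price 30.8507; hedge Δ=0.3432, bond B=18.7070.
  t=0,j=0: stock 29.0000 → up 35.3800 (V=30.8507), down 23.7800 (V=29.0365). Price 28.1966; hedge Δ=0.1564, bond B=23.6612.
Root portfolio cost Δ·29+B reproduces V0=28.1966.

(0,0): Delta=0.1564 Bond=23.6612
(1,0): Delta=-0.3069 Bond=36.3350
(1,1): Delta=0.3432 Bond=18.7070
(2,0): Delta=-4.5424 Bond=121.4687
(2,1): Delta=1.4012 Bond=-10.6757
(2,2): Delta=-0.0834 Bond=38.4318
V0=28.1966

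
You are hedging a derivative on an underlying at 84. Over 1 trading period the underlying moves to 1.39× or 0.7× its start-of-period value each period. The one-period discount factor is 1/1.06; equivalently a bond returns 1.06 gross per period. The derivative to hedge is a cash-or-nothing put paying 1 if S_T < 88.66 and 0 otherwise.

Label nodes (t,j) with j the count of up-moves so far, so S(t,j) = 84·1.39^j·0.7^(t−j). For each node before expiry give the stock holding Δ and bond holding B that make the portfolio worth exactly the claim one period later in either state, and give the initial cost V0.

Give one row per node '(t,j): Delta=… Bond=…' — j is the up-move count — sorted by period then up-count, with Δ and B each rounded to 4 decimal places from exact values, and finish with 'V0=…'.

Since d<R<u, set p* = (R−d)/(u−d) = 0.5217; price each node as the discounted p*-expectation of its children.
Terminal payoffs: V(1,0)=1.0000, V(1,1)=0.0000
  t=0,j=0: stock 84.0000 → up 116.7600 (V=0.0000), down 58.8000 (V=1.0000). Price 0.4512; hedge Δ=-0.0173, bond B=1.9005.
The time-0 hedge costs 0.4512, which is the no-arbitrage price.

(0,0): Delta=-0.0173 Bond=1.9005
V0=0.4512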